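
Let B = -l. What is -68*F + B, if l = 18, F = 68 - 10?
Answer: -3962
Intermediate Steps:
F = 58
B = -18 (B = -1*18 = -18)
-68*F + B = -68*58 - 18 = -3944 - 18 = -3962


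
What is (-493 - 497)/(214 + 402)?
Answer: -45/28 ≈ -1.6071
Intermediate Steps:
(-493 - 497)/(214 + 402) = -990/616 = -990*1/616 = -45/28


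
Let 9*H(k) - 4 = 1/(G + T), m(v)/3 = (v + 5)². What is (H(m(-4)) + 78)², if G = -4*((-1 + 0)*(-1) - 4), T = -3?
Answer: 40386025/6561 ≈ 6155.5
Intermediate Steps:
m(v) = 3*(5 + v)² (m(v) = 3*(v + 5)² = 3*(5 + v)²)
G = 12 (G = -4*(-1*(-1) - 4) = -4*(1 - 4) = -4*(-3) = 12)
H(k) = 37/81 (H(k) = 4/9 + 1/(9*(12 - 3)) = 4/9 + (⅑)/9 = 4/9 + (⅑)*(⅑) = 4/9 + 1/81 = 37/81)
(H(m(-4)) + 78)² = (37/81 + 78)² = (6355/81)² = 40386025/6561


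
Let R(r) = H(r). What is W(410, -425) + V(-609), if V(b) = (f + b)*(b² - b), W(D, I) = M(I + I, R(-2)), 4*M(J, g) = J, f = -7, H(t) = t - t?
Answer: -457676105/2 ≈ -2.2884e+8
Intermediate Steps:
H(t) = 0
R(r) = 0
M(J, g) = J/4
W(D, I) = I/2 (W(D, I) = (I + I)/4 = (2*I)/4 = I/2)
V(b) = (-7 + b)*(b² - b)
W(410, -425) + V(-609) = (½)*(-425) - 609*(7 + (-609)² - 8*(-609)) = -425/2 - 609*(7 + 370881 + 4872) = -425/2 - 609*375760 = -425/2 - 228837840 = -457676105/2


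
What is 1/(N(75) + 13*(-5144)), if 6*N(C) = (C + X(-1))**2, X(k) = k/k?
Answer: -3/197728 ≈ -1.5172e-5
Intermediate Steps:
X(k) = 1
N(C) = (1 + C)**2/6 (N(C) = (C + 1)**2/6 = (1 + C)**2/6)
1/(N(75) + 13*(-5144)) = 1/((1 + 75)**2/6 + 13*(-5144)) = 1/((1/6)*76**2 - 66872) = 1/((1/6)*5776 - 66872) = 1/(2888/3 - 66872) = 1/(-197728/3) = -3/197728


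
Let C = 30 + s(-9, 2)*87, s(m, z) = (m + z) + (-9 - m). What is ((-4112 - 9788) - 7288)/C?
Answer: 21188/579 ≈ 36.594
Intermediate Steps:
s(m, z) = -9 + z
C = -579 (C = 30 + (-9 + 2)*87 = 30 - 7*87 = 30 - 609 = -579)
((-4112 - 9788) - 7288)/C = ((-4112 - 9788) - 7288)/(-579) = (-13900 - 7288)*(-1/579) = -21188*(-1/579) = 21188/579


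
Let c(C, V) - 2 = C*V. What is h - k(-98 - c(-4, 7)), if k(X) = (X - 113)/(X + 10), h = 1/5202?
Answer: -240577/80631 ≈ -2.9837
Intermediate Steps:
c(C, V) = 2 + C*V
h = 1/5202 ≈ 0.00019223
k(X) = (-113 + X)/(10 + X)
h - k(-98 - c(-4, 7)) = 1/5202 - (-113 + (-98 - (2 - 4*7)))/(10 + (-98 - (2 - 4*7))) = 1/5202 - (-113 + (-98 - (2 - 28)))/(10 + (-98 - (2 - 28))) = 1/5202 - (-113 + (-98 - 1*(-26)))/(10 + (-98 - 1*(-26))) = 1/5202 - (-113 + (-98 + 26))/(10 + (-98 + 26)) = 1/5202 - (-113 - 72)/(10 - 72) = 1/5202 - (-185)/(-62) = 1/5202 - (-1)*(-185)/62 = 1/5202 - 1*185/62 = 1/5202 - 185/62 = -240577/80631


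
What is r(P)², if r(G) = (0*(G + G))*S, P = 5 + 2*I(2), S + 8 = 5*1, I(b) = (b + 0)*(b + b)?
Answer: 0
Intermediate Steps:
I(b) = 2*b² (I(b) = b*(2*b) = 2*b²)
S = -3 (S = -8 + 5*1 = -8 + 5 = -3)
P = 21 (P = 5 + 2*(2*2²) = 5 + 2*(2*4) = 5 + 2*8 = 5 + 16 = 21)
r(G) = 0 (r(G) = (0*(G + G))*(-3) = (0*(2*G))*(-3) = 0*(-3) = 0)
r(P)² = 0² = 0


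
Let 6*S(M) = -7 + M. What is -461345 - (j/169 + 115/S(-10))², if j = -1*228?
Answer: -3822518019701/8254129 ≈ -4.6310e+5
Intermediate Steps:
j = -228
S(M) = -7/6 + M/6 (S(M) = (-7 + M)/6 = -7/6 + M/6)
-461345 - (j/169 + 115/S(-10))² = -461345 - (-228/169 + 115/(-7/6 + (⅙)*(-10)))² = -461345 - (-228*1/169 + 115/(-7/6 - 5/3))² = -461345 - (-228/169 + 115/(-17/6))² = -461345 - (-228/169 + 115*(-6/17))² = -461345 - (-228/169 - 690/17)² = -461345 - (-120486/2873)² = -461345 - 1*14516876196/8254129 = -461345 - 14516876196/8254129 = -3822518019701/8254129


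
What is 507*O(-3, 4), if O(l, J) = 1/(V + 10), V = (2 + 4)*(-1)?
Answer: 507/4 ≈ 126.75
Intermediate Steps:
V = -6 (V = 6*(-1) = -6)
O(l, J) = ¼ (O(l, J) = 1/(-6 + 10) = 1/4 = ¼)
507*O(-3, 4) = 507*(¼) = 507/4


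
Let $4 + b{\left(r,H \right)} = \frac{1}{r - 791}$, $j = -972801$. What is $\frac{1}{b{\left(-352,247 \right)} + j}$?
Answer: $- \frac{1143}{1111916116} \approx -1.028 \cdot 10^{-6}$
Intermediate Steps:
$b{\left(r,H \right)} = -4 + \frac{1}{-791 + r}$ ($b{\left(r,H \right)} = -4 + \frac{1}{r - 791} = -4 + \frac{1}{-791 + r}$)
$\frac{1}{b{\left(-352,247 \right)} + j} = \frac{1}{\frac{3165 - -1408}{-791 - 352} - 972801} = \frac{1}{\frac{3165 + 1408}{-1143} - 972801} = \frac{1}{\left(- \frac{1}{1143}\right) 4573 - 972801} = \frac{1}{- \frac{4573}{1143} - 972801} = \frac{1}{- \frac{1111916116}{1143}} = - \frac{1143}{1111916116}$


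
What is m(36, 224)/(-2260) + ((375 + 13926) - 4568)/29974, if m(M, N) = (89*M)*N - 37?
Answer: -10744557143/33870620 ≈ -317.22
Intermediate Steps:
m(M, N) = -37 + 89*M*N (m(M, N) = 89*M*N - 37 = -37 + 89*M*N)
m(36, 224)/(-2260) + ((375 + 13926) - 4568)/29974 = (-37 + 89*36*224)/(-2260) + ((375 + 13926) - 4568)/29974 = (-37 + 717696)*(-1/2260) + (14301 - 4568)*(1/29974) = 717659*(-1/2260) + 9733*(1/29974) = -717659/2260 + 9733/29974 = -10744557143/33870620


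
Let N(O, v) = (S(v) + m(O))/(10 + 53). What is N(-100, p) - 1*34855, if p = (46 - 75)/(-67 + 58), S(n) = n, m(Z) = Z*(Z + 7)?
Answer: -19679056/567 ≈ -34707.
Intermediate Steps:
m(Z) = Z*(7 + Z)
p = 29/9 (p = -29/(-9) = -29*(-⅑) = 29/9 ≈ 3.2222)
N(O, v) = v/63 + O*(7 + O)/63 (N(O, v) = (v + O*(7 + O))/(10 + 53) = (v + O*(7 + O))/63 = (v + O*(7 + O))*(1/63) = v/63 + O*(7 + O)/63)
N(-100, p) - 1*34855 = ((1/63)*(29/9) + (1/63)*(-100)*(7 - 100)) - 1*34855 = (29/567 + (1/63)*(-100)*(-93)) - 34855 = (29/567 + 3100/21) - 34855 = 83729/567 - 34855 = -19679056/567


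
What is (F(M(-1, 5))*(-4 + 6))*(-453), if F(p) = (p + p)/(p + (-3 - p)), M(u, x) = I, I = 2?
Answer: 1208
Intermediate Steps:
M(u, x) = 2
F(p) = -2*p/3 (F(p) = (2*p)/(-3) = (2*p)*(-⅓) = -2*p/3)
(F(M(-1, 5))*(-4 + 6))*(-453) = ((-⅔*2)*(-4 + 6))*(-453) = -4/3*2*(-453) = -8/3*(-453) = 1208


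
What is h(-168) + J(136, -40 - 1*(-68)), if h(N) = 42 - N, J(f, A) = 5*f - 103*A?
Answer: -1994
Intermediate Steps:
J(f, A) = -103*A + 5*f
h(-168) + J(136, -40 - 1*(-68)) = (42 - 1*(-168)) + (-103*(-40 - 1*(-68)) + 5*136) = (42 + 168) + (-103*(-40 + 68) + 680) = 210 + (-103*28 + 680) = 210 + (-2884 + 680) = 210 - 2204 = -1994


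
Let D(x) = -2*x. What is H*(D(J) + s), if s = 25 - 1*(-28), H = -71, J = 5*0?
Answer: -3763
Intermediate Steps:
J = 0
s = 53 (s = 25 + 28 = 53)
H*(D(J) + s) = -71*(-2*0 + 53) = -71*(0 + 53) = -71*53 = -3763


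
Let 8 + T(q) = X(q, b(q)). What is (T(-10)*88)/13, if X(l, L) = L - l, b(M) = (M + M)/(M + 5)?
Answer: 528/13 ≈ 40.615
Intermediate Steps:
b(M) = 2*M/(5 + M) (b(M) = (2*M)/(5 + M) = 2*M/(5 + M))
T(q) = -8 - q + 2*q/(5 + q) (T(q) = -8 + (2*q/(5 + q) - q) = -8 + (-q + 2*q/(5 + q)) = -8 - q + 2*q/(5 + q))
(T(-10)*88)/13 = (((-40 - 1*(-10)**2 - 11*(-10))/(5 - 10))*88)/13 = (((-40 - 1*100 + 110)/(-5))*88)*(1/13) = (-(-40 - 100 + 110)/5*88)*(1/13) = (-1/5*(-30)*88)*(1/13) = (6*88)*(1/13) = 528*(1/13) = 528/13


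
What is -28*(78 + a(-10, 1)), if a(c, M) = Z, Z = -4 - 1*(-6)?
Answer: -2240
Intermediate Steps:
Z = 2 (Z = -4 + 6 = 2)
a(c, M) = 2
-28*(78 + a(-10, 1)) = -28*(78 + 2) = -28*80 = -2240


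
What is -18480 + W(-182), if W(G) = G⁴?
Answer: 1097180896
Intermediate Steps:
-18480 + W(-182) = -18480 + (-182)⁴ = -18480 + 1097199376 = 1097180896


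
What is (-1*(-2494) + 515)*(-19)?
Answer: -57171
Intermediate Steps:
(-1*(-2494) + 515)*(-19) = (2494 + 515)*(-19) = 3009*(-19) = -57171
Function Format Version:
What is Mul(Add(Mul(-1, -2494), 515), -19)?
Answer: -57171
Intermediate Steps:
Mul(Add(Mul(-1, -2494), 515), -19) = Mul(Add(2494, 515), -19) = Mul(3009, -19) = -57171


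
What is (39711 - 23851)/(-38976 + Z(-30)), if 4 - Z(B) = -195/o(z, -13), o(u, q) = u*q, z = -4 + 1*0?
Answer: -63440/155873 ≈ -0.40700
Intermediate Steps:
z = -4 (z = -4 + 0 = -4)
o(u, q) = q*u
Z(B) = 31/4 (Z(B) = 4 - (-195)/((-13*(-4))) = 4 - (-195)/52 = 4 - 1*(-15/4) = 4 + 15/4 = 31/4)
(39711 - 23851)/(-38976 + Z(-30)) = (39711 - 23851)/(-38976 + 31/4) = 15860/(-155873/4) = 15860*(-4/155873) = -63440/155873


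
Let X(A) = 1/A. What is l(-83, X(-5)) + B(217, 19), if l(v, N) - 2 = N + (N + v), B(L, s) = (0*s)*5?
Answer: -407/5 ≈ -81.400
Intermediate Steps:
B(L, s) = 0 (B(L, s) = 0*5 = 0)
l(v, N) = 2 + v + 2*N (l(v, N) = 2 + (N + (N + v)) = 2 + (v + 2*N) = 2 + v + 2*N)
l(-83, X(-5)) + B(217, 19) = (2 - 83 + 2/(-5)) + 0 = (2 - 83 + 2*(-⅕)) + 0 = (2 - 83 - ⅖) + 0 = -407/5 + 0 = -407/5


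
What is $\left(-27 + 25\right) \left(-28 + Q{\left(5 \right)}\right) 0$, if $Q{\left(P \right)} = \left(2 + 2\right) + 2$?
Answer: $0$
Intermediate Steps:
$Q{\left(P \right)} = 6$ ($Q{\left(P \right)} = 4 + 2 = 6$)
$\left(-27 + 25\right) \left(-28 + Q{\left(5 \right)}\right) 0 = \left(-27 + 25\right) \left(-28 + 6\right) 0 = \left(-2\right) \left(-22\right) 0 = 44 \cdot 0 = 0$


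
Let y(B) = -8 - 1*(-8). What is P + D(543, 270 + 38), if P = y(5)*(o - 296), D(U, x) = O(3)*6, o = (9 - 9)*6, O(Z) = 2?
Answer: 12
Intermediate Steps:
o = 0 (o = 0*6 = 0)
D(U, x) = 12 (D(U, x) = 2*6 = 12)
y(B) = 0 (y(B) = -8 + 8 = 0)
P = 0 (P = 0*(0 - 296) = 0*(-296) = 0)
P + D(543, 270 + 38) = 0 + 12 = 12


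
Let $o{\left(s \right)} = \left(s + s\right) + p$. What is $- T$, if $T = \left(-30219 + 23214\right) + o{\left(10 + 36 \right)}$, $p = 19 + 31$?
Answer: $6863$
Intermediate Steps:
$p = 50$
$o{\left(s \right)} = 50 + 2 s$ ($o{\left(s \right)} = \left(s + s\right) + 50 = 2 s + 50 = 50 + 2 s$)
$T = -6863$ ($T = \left(-30219 + 23214\right) + \left(50 + 2 \left(10 + 36\right)\right) = -7005 + \left(50 + 2 \cdot 46\right) = -7005 + \left(50 + 92\right) = -7005 + 142 = -6863$)
$- T = \left(-1\right) \left(-6863\right) = 6863$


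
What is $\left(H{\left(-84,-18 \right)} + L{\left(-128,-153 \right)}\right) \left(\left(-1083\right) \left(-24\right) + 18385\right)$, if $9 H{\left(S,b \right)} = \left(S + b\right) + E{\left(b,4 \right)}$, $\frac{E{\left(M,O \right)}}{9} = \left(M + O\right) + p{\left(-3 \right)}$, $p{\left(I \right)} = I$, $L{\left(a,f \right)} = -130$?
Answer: $- \frac{21079075}{3} \approx -7.0264 \cdot 10^{6}$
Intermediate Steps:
$E{\left(M,O \right)} = -27 + 9 M + 9 O$ ($E{\left(M,O \right)} = 9 \left(\left(M + O\right) - 3\right) = 9 \left(-3 + M + O\right) = -27 + 9 M + 9 O$)
$H{\left(S,b \right)} = 1 + \frac{S}{9} + \frac{10 b}{9}$ ($H{\left(S,b \right)} = \frac{\left(S + b\right) + \left(-27 + 9 b + 9 \cdot 4\right)}{9} = \frac{\left(S + b\right) + \left(-27 + 9 b + 36\right)}{9} = \frac{\left(S + b\right) + \left(9 + 9 b\right)}{9} = \frac{9 + S + 10 b}{9} = 1 + \frac{S}{9} + \frac{10 b}{9}$)
$\left(H{\left(-84,-18 \right)} + L{\left(-128,-153 \right)}\right) \left(\left(-1083\right) \left(-24\right) + 18385\right) = \left(\left(1 + \frac{1}{9} \left(-84\right) + \frac{10}{9} \left(-18\right)\right) - 130\right) \left(\left(-1083\right) \left(-24\right) + 18385\right) = \left(\left(1 - \frac{28}{3} - 20\right) - 130\right) \left(25992 + 18385\right) = \left(- \frac{85}{3} - 130\right) 44377 = \left(- \frac{475}{3}\right) 44377 = - \frac{21079075}{3}$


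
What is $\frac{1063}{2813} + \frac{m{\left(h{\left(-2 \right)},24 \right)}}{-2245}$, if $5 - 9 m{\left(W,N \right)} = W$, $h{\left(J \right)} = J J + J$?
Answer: $\frac{7156492}{18945555} \approx 0.37774$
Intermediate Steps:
$h{\left(J \right)} = J + J^{2}$ ($h{\left(J \right)} = J^{2} + J = J + J^{2}$)
$m{\left(W,N \right)} = \frac{5}{9} - \frac{W}{9}$
$\frac{1063}{2813} + \frac{m{\left(h{\left(-2 \right)},24 \right)}}{-2245} = \frac{1063}{2813} + \frac{\frac{5}{9} - \frac{\left(-2\right) \left(1 - 2\right)}{9}}{-2245} = 1063 \cdot \frac{1}{2813} + \left(\frac{5}{9} - \frac{\left(-2\right) \left(-1\right)}{9}\right) \left(- \frac{1}{2245}\right) = \frac{1063}{2813} + \left(\frac{5}{9} - \frac{2}{9}\right) \left(- \frac{1}{2245}\right) = \frac{1063}{2813} + \frac{1}{3} \left(- \frac{1}{2245}\right) = \frac{1063}{2813} - \frac{1}{6735} = \frac{7156492}{18945555}$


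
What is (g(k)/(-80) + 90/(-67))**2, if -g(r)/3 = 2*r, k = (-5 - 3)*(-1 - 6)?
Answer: 915849/112225 ≈ 8.1608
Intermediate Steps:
k = 56 (k = -8*(-7) = 56)
g(r) = -6*r
(g(k)/(-80) + 90/(-67))**2 = (-6*56/(-80) + 90/(-67))**2 = (-336*(-1/80) + 90*(-1/67))**2 = (21/5 - 90/67)**2 = (957/335)**2 = 915849/112225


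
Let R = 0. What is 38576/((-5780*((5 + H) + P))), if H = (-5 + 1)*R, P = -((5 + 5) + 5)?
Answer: 4822/7225 ≈ 0.66741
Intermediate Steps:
P = -15 (P = -(10 + 5) = -1*15 = -15)
H = 0 (H = (-5 + 1)*0 = -4*0 = 0)
38576/((-5780*((5 + H) + P))) = 38576/((-5780*((5 + 0) - 15))) = 38576/((-5780*(5 - 15))) = 38576/((-5780*(-10))) = 38576/57800 = 38576*(1/57800) = 4822/7225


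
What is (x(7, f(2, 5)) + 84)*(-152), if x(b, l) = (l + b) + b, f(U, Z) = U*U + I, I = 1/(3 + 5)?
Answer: -15523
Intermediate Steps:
I = ⅛ (I = 1/8 = ⅛ ≈ 0.12500)
f(U, Z) = ⅛ + U² (f(U, Z) = U*U + ⅛ = U² + ⅛ = ⅛ + U²)
x(b, l) = l + 2*b (x(b, l) = (b + l) + b = l + 2*b)
(x(7, f(2, 5)) + 84)*(-152) = (((⅛ + 2²) + 2*7) + 84)*(-152) = (((⅛ + 4) + 14) + 84)*(-152) = ((33/8 + 14) + 84)*(-152) = (145/8 + 84)*(-152) = (817/8)*(-152) = -15523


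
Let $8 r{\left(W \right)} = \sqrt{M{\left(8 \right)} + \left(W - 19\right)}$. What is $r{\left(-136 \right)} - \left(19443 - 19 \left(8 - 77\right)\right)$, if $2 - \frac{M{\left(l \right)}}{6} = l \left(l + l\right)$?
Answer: $-20754 + \frac{i \sqrt{911}}{8} \approx -20754.0 + 3.7728 i$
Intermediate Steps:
$M{\left(l \right)} = 12 - 12 l^{2}$ ($M{\left(l \right)} = 12 - 6 l \left(l + l\right) = 12 - 6 l 2 l = 12 - 6 \cdot 2 l^{2} = 12 - 12 l^{2}$)
$r{\left(W \right)} = \frac{\sqrt{-775 + W}}{8}$ ($r{\left(W \right)} = \frac{\sqrt{\left(12 - 12 \cdot 8^{2}\right) + \left(W - 19\right)}}{8} = \frac{\sqrt{\left(12 - 768\right) + \left(W - 19\right)}}{8} = \frac{\sqrt{\left(12 - 768\right) + \left(-19 + W\right)}}{8} = \frac{\sqrt{-756 + \left(-19 + W\right)}}{8} = \frac{\sqrt{-775 + W}}{8}$)
$r{\left(-136 \right)} - \left(19443 - 19 \left(8 - 77\right)\right) = \frac{\sqrt{-775 - 136}}{8} - \left(19443 - 19 \left(8 - 77\right)\right) = \frac{\sqrt{-911}}{8} - \left(19443 - -1311\right) = \frac{i \sqrt{911}}{8} - 20754 = -20754 + \frac{i \sqrt{911}}{8}$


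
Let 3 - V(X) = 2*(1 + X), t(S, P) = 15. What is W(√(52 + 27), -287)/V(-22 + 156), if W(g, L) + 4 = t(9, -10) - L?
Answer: -298/267 ≈ -1.1161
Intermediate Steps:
V(X) = 1 - 2*X (V(X) = 3 - 2*(1 + X) = 3 - (2 + 2*X) = 3 + (-2 - 2*X) = 1 - 2*X)
W(g, L) = 11 - L (W(g, L) = -4 + (15 - L) = 11 - L)
W(√(52 + 27), -287)/V(-22 + 156) = (11 - 1*(-287))/(1 - 2*(-22 + 156)) = (11 + 287)/(1 - 2*134) = 298/(1 - 268) = 298/(-267) = 298*(-1/267) = -298/267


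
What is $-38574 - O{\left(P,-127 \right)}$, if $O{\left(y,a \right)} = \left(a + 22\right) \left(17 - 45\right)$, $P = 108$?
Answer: $-41514$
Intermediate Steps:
$O{\left(y,a \right)} = -616 - 28 a$ ($O{\left(y,a \right)} = \left(22 + a\right) \left(-28\right) = -616 - 28 a$)
$-38574 - O{\left(P,-127 \right)} = -38574 - \left(-616 - -3556\right) = -38574 - \left(-616 + 3556\right) = -38574 - 2940 = -41514$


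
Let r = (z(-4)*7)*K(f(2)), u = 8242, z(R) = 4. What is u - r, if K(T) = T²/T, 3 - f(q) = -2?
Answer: 8102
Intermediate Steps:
f(q) = 5 (f(q) = 3 - 1*(-2) = 3 + 2 = 5)
K(T) = T
r = 140 (r = (4*7)*5 = 28*5 = 140)
u - r = 8242 - 1*140 = 8242 - 140 = 8102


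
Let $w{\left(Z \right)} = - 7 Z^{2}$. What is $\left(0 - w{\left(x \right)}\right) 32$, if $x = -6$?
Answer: $8064$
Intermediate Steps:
$\left(0 - w{\left(x \right)}\right) 32 = \left(0 - - 7 \left(-6\right)^{2}\right) 32 = \left(0 - \left(-7\right) 36\right) 32 = \left(0 - -252\right) 32 = \left(0 + 252\right) 32 = 252 \cdot 32 = 8064$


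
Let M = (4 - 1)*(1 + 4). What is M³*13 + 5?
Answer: 43880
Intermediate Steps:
M = 15 (M = 3*5 = 15)
M³*13 + 5 = 15³*13 + 5 = 3375*13 + 5 = 43875 + 5 = 43880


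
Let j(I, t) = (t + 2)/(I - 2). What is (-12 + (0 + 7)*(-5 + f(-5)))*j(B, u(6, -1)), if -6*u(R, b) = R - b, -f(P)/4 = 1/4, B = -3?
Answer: 9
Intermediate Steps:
f(P) = -1 (f(P) = -4/4 = -4*¼ = -1)
u(R, b) = -R/6 + b/6 (u(R, b) = -(R - b)/6 = -R/6 + b/6)
j(I, t) = (2 + t)/(-2 + I)
(-12 + (0 + 7)*(-5 + f(-5)))*j(B, u(6, -1)) = (-12 + (0 + 7)*(-5 - 1))*((2 + (-⅙*6 + (⅙)*(-1)))/(-2 - 3)) = (-12 + 7*(-6))*((2 + (-1 - ⅙))/(-5)) = (-12 - 42)*(-(2 - 7/6)/5) = -(-54)*5/(5*6) = -54*(-⅙) = 9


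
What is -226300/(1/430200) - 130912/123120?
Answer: -749141030708182/7695 ≈ -9.7354e+10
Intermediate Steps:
-226300/(1/430200) - 130912/123120 = -226300/1/430200 - 130912*1/123120 = -226300*430200 - 8182/7695 = -97354260000 - 8182/7695 = -749141030708182/7695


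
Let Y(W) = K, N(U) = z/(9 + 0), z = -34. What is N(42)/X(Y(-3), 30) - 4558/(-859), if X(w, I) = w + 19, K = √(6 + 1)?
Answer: 6983437/1368387 + 17*√7/1593 ≈ 5.1316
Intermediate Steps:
K = √7 ≈ 2.6458
N(U) = -34/9 (N(U) = -34/(9 + 0) = -34/9)
Y(W) = √7
X(w, I) = 19 + w
N(42)/X(Y(-3), 30) - 4558/(-859) = -34/(9*(19 + √7)) - 4558/(-859) = -34/(9*(19 + √7)) - 4558*(-1/859) = -34/(9*(19 + √7)) + 4558/859 = 4558/859 - 34/(9*(19 + √7))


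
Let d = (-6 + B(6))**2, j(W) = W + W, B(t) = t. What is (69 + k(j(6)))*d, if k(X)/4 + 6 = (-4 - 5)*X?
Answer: 0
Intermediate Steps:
j(W) = 2*W
k(X) = -24 - 36*X (k(X) = -24 + 4*((-4 - 5)*X) = -24 + 4*(-9*X) = -24 - 36*X)
d = 0 (d = (-6 + 6)**2 = 0**2 = 0)
(69 + k(j(6)))*d = (69 + (-24 - 72*6))*0 = (69 + (-24 - 36*12))*0 = (69 + (-24 - 432))*0 = (69 - 456)*0 = -387*0 = 0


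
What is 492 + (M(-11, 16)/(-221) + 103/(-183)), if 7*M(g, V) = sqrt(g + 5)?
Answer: 89933/183 - I*sqrt(6)/1547 ≈ 491.44 - 0.0015834*I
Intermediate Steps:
M(g, V) = sqrt(5 + g)/7 (M(g, V) = sqrt(g + 5)/7 = sqrt(5 + g)/7)
492 + (M(-11, 16)/(-221) + 103/(-183)) = 492 + ((sqrt(5 - 11)/7)/(-221) + 103/(-183)) = 492 + ((sqrt(-6)/7)*(-1/221) + 103*(-1/183)) = 492 + (((I*sqrt(6))/7)*(-1/221) - 103/183) = 492 + ((I*sqrt(6)/7)*(-1/221) - 103/183) = 492 + (-I*sqrt(6)/1547 - 103/183) = 492 + (-103/183 - I*sqrt(6)/1547) = 89933/183 - I*sqrt(6)/1547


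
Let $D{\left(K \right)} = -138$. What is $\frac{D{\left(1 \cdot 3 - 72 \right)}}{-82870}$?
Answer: $\frac{69}{41435} \approx 0.0016653$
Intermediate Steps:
$\frac{D{\left(1 \cdot 3 - 72 \right)}}{-82870} = - \frac{138}{-82870} = \left(-138\right) \left(- \frac{1}{82870}\right) = \frac{69}{41435}$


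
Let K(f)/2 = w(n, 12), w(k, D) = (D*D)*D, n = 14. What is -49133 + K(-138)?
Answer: -45677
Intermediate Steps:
w(k, D) = D³ (w(k, D) = D²*D = D³)
K(f) = 3456 (K(f) = 2*12³ = 2*1728 = 3456)
-49133 + K(-138) = -49133 + 3456 = -45677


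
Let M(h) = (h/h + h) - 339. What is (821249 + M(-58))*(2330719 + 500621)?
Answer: 2324113933020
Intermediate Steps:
M(h) = -338 + h (M(h) = (1 + h) - 339 = -338 + h)
(821249 + M(-58))*(2330719 + 500621) = (821249 + (-338 - 58))*(2330719 + 500621) = (821249 - 396)*2831340 = 820853*2831340 = 2324113933020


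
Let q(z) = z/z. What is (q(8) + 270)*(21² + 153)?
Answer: 160974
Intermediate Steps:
q(z) = 1
(q(8) + 270)*(21² + 153) = (1 + 270)*(21² + 153) = 271*(441 + 153) = 271*594 = 160974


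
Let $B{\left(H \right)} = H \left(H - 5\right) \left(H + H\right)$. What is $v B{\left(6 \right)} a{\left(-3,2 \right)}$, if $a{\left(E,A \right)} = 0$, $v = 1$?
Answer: $0$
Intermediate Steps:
$B{\left(H \right)} = 2 H^{2} \left(-5 + H\right)$ ($B{\left(H \right)} = H \left(-5 + H\right) 2 H = H 2 H \left(-5 + H\right) = 2 H^{2} \left(-5 + H\right)$)
$v B{\left(6 \right)} a{\left(-3,2 \right)} = 1 \cdot 2 \cdot 6^{2} \left(-5 + 6\right) 0 = 1 \cdot 2 \cdot 36 \cdot 1 \cdot 0 = 1 \cdot 72 \cdot 0 = 72 \cdot 0 = 0$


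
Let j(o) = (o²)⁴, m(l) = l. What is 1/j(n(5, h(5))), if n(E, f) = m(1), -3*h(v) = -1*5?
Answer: 1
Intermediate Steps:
h(v) = 5/3 (h(v) = -(-1)*5/3 = -⅓*(-5) = 5/3)
n(E, f) = 1
j(o) = o⁸
1/j(n(5, h(5))) = 1/(1⁸) = 1/1 = 1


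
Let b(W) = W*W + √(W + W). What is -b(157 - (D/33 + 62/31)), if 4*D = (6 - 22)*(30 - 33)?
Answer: -2893401/121 - 9*√462/11 ≈ -23930.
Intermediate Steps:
D = 12 (D = ((6 - 22)*(30 - 33))/4 = (-16*(-3))/4 = (¼)*48 = 12)
b(W) = W² + √2*√W (b(W) = W² + √(2*W) = W² + √2*√W)
-b(157 - (D/33 + 62/31)) = -((157 - (12/33 + 62/31))² + √2*√(157 - (12/33 + 62/31))) = -((157 - (12*(1/33) + 62*(1/31)))² + √2*√(157 - (12*(1/33) + 62*(1/31)))) = -((157 - (4/11 + 2))² + √2*√(157 - (4/11 + 2))) = -((157 - 1*26/11)² + √2*√(157 - 1*26/11)) = -((157 - 26/11)² + √2*√(157 - 26/11)) = -((1701/11)² + √2*√(1701/11)) = -(2893401/121 + √2*(9*√231/11)) = -(2893401/121 + 9*√462/11) = -2893401/121 - 9*√462/11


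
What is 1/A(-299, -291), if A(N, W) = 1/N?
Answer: -299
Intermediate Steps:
1/A(-299, -291) = 1/(1/(-299)) = 1/(-1/299) = -299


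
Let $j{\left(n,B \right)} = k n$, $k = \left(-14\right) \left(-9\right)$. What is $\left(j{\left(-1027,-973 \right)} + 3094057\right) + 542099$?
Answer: $3506754$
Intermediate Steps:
$k = 126$
$j{\left(n,B \right)} = 126 n$
$\left(j{\left(-1027,-973 \right)} + 3094057\right) + 542099 = \left(126 \left(-1027\right) + 3094057\right) + 542099 = \left(-129402 + 3094057\right) + 542099 = 2964655 + 542099 = 3506754$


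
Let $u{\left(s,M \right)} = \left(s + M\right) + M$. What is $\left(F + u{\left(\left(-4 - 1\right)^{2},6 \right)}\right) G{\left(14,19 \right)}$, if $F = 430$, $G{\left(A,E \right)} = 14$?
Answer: $6538$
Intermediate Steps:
$u{\left(s,M \right)} = s + 2 M$ ($u{\left(s,M \right)} = \left(M + s\right) + M = s + 2 M$)
$\left(F + u{\left(\left(-4 - 1\right)^{2},6 \right)}\right) G{\left(14,19 \right)} = \left(430 + \left(\left(-4 - 1\right)^{2} + 2 \cdot 6\right)\right) 14 = \left(430 + \left(\left(-5\right)^{2} + 12\right)\right) 14 = \left(430 + \left(25 + 12\right)\right) 14 = \left(430 + 37\right) 14 = 467 \cdot 14 = 6538$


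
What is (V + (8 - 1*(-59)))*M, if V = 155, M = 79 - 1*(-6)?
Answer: 18870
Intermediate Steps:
M = 85 (M = 79 + 6 = 85)
(V + (8 - 1*(-59)))*M = (155 + (8 - 1*(-59)))*85 = (155 + (8 + 59))*85 = (155 + 67)*85 = 222*85 = 18870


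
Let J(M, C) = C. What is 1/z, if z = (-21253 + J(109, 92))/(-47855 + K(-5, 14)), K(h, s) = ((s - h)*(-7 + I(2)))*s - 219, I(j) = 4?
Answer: 48872/21161 ≈ 2.3095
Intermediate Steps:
K(h, s) = -219 + s*(-3*s + 3*h) (K(h, s) = ((s - h)*(-7 + 4))*s - 219 = ((s - h)*(-3))*s - 219 = (-3*s + 3*h)*s - 219 = s*(-3*s + 3*h) - 219 = -219 + s*(-3*s + 3*h))
z = 21161/48872 (z = (-21253 + 92)/(-47855 + (-219 - 3*14² + 3*(-5)*14)) = -21161/(-47855 + (-219 - 3*196 - 210)) = -21161/(-47855 + (-219 - 588 - 210)) = -21161/(-47855 - 1017) = -21161/(-48872) = -21161*(-1/48872) = 21161/48872 ≈ 0.43299)
1/z = 1/(21161/48872) = 48872/21161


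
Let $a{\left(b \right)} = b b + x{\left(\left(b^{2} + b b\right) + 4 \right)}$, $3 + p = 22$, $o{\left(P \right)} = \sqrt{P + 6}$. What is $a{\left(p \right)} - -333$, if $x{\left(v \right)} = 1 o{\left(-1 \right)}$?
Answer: $694 + \sqrt{5} \approx 696.24$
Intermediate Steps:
$o{\left(P \right)} = \sqrt{6 + P}$
$x{\left(v \right)} = \sqrt{5}$ ($x{\left(v \right)} = 1 \sqrt{6 - 1} = 1 \sqrt{5} = \sqrt{5}$)
$p = 19$ ($p = -3 + 22 = 19$)
$a{\left(b \right)} = \sqrt{5} + b^{2}$ ($a{\left(b \right)} = b b + \sqrt{5} = b^{2} + \sqrt{5} = \sqrt{5} + b^{2}$)
$a{\left(p \right)} - -333 = \left(\sqrt{5} + 19^{2}\right) - -333 = \left(\sqrt{5} + 361\right) + 333 = \left(361 + \sqrt{5}\right) + 333 = 694 + \sqrt{5}$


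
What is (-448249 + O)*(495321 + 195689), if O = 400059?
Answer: -33299771900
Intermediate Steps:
(-448249 + O)*(495321 + 195689) = (-448249 + 400059)*(495321 + 195689) = -48190*691010 = -33299771900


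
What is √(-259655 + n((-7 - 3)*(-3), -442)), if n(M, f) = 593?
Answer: I*√259062 ≈ 508.98*I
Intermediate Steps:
√(-259655 + n((-7 - 3)*(-3), -442)) = √(-259655 + 593) = √(-259062) = I*√259062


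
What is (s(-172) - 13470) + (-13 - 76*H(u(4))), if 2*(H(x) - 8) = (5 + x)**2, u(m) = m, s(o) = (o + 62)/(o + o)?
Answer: -2953013/172 ≈ -17169.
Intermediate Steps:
s(o) = (62 + o)/(2*o) (s(o) = (62 + o)/((2*o)) = (62 + o)*(1/(2*o)) = (62 + o)/(2*o))
H(x) = 8 + (5 + x)**2/2
(s(-172) - 13470) + (-13 - 76*H(u(4))) = ((1/2)*(62 - 172)/(-172) - 13470) + (-13 - 76*(8 + (5 + 4)**2/2)) = ((1/2)*(-1/172)*(-110) - 13470) + (-13 - 76*(8 + (1/2)*9**2)) = (55/172 - 13470) + (-13 - 76*(8 + (1/2)*81)) = -2316785/172 + (-13 - 76*(8 + 81/2)) = -2316785/172 + (-13 - 76*97/2) = -2316785/172 + (-13 - 3686) = -2316785/172 - 3699 = -2953013/172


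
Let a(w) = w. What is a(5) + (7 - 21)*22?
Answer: -303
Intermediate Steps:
a(5) + (7 - 21)*22 = 5 + (7 - 21)*22 = 5 - 14*22 = 5 - 308 = -303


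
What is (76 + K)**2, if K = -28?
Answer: 2304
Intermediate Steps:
(76 + K)**2 = (76 - 28)**2 = 48**2 = 2304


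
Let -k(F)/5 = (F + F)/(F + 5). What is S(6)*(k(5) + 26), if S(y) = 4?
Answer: 84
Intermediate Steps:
k(F) = -10*F/(5 + F) (k(F) = -5*(F + F)/(F + 5) = -5*2*F/(5 + F) = -10*F/(5 + F))
S(6)*(k(5) + 26) = 4*(-10*5/(5 + 5) + 26) = 4*(-10*5/10 + 26) = 4*(-10*5*1/10 + 26) = 4*(-5 + 26) = 4*21 = 84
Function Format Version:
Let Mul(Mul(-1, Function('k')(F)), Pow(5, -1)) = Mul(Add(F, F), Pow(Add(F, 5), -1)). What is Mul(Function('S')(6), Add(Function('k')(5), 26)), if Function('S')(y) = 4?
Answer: 84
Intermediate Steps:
Function('k')(F) = Mul(-10, F, Pow(Add(5, F), -1)) (Function('k')(F) = Mul(-5, Mul(Add(F, F), Pow(Add(F, 5), -1))) = Mul(-5, Mul(Mul(2, F), Pow(Add(5, F), -1))) = Mul(-5, Mul(2, F, Pow(Add(5, F), -1))) = Mul(-10, F, Pow(Add(5, F), -1)))
Mul(Function('S')(6), Add(Function('k')(5), 26)) = Mul(4, Add(Mul(-10, 5, Pow(Add(5, 5), -1)), 26)) = Mul(4, Add(Mul(-10, 5, Pow(10, -1)), 26)) = Mul(4, Add(Mul(-10, 5, Rational(1, 10)), 26)) = Mul(4, Add(-5, 26)) = Mul(4, 21) = 84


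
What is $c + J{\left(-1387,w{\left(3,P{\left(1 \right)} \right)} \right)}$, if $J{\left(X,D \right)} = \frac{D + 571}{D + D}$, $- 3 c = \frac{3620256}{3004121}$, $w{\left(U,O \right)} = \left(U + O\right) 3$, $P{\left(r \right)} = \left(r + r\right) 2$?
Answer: $\frac{863878024}{63086541} \approx 13.694$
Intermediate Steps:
$P{\left(r \right)} = 4 r$ ($P{\left(r \right)} = 2 r 2 = 4 r$)
$w{\left(U,O \right)} = 3 O + 3 U$ ($w{\left(U,O \right)} = \left(O + U\right) 3 = 3 O + 3 U$)
$c = - \frac{1206752}{3004121}$ ($c = - \frac{3620256 \cdot \frac{1}{3004121}}{3} = \left(- \frac{1}{3}\right) \frac{3620256}{3004121} = - \frac{1206752}{3004121} \approx -0.4017$)
$J{\left(X,D \right)} = \frac{571 + D}{2 D}$
$c + J{\left(-1387,w{\left(3,P{\left(1 \right)} \right)} \right)} = - \frac{1206752}{3004121} + \frac{571 + \left(3 \cdot 4 \cdot 1 + 3 \cdot 3\right)}{2 \left(3 \cdot 4 \cdot 1 + 3 \cdot 3\right)} = - \frac{1206752}{3004121} + \frac{571 + \left(3 \cdot 4 + 9\right)}{2 \left(3 \cdot 4 + 9\right)} = - \frac{1206752}{3004121} + \frac{571 + \left(12 + 9\right)}{2 \left(12 + 9\right)} = - \frac{1206752}{3004121} + \frac{571 + 21}{2 \cdot 21} = - \frac{1206752}{3004121} + \frac{1}{2} \cdot \frac{1}{21} \cdot 592 = - \frac{1206752}{3004121} + \frac{296}{21} = \frac{863878024}{63086541}$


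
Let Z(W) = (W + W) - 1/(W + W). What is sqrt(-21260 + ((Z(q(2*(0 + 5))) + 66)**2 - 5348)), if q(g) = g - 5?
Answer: I*sqrt(2084719)/10 ≈ 144.39*I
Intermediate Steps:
q(g) = -5 + g
Z(W) = 2*W - 1/(2*W)
sqrt(-21260 + ((Z(q(2*(0 + 5))) + 66)**2 - 5348)) = sqrt(-21260 + (((2*(-5 + 2*(0 + 5)) - 1/(2*(-5 + 2*(0 + 5)))) + 66)**2 - 5348)) = sqrt(-21260 + (((2*(-5 + 2*5) - 1/(2*(-5 + 2*5))) + 66)**2 - 5348)) = sqrt(-21260 + (((2*(-5 + 10) - 1/(2*(-5 + 10))) + 66)**2 - 5348)) = sqrt(-21260 + (((2*5 - 1/2/5) + 66)**2 - 5348)) = sqrt(-21260 + (((10 - 1/2*1/5) + 66)**2 - 5348)) = sqrt(-21260 + (((10 - 1/10) + 66)**2 - 5348)) = sqrt(-21260 + ((99/10 + 66)**2 - 5348)) = sqrt(-21260 + ((759/10)**2 - 5348)) = sqrt(-21260 + (576081/100 - 5348)) = sqrt(-21260 + 41281/100) = sqrt(-2084719/100) = I*sqrt(2084719)/10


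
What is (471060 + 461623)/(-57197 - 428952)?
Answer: -932683/486149 ≈ -1.9185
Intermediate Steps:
(471060 + 461623)/(-57197 - 428952) = 932683/(-486149) = 932683*(-1/486149) = -932683/486149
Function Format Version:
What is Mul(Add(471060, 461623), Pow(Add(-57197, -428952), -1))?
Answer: Rational(-932683, 486149) ≈ -1.9185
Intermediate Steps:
Mul(Add(471060, 461623), Pow(Add(-57197, -428952), -1)) = Mul(932683, Pow(-486149, -1)) = Mul(932683, Rational(-1, 486149)) = Rational(-932683, 486149)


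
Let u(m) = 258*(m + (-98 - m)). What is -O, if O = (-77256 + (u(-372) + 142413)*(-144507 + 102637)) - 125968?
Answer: 4904394454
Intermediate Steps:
u(m) = -25284 (u(m) = 258*(-98) = -25284)
O = -4904394454 (O = (-77256 + (-25284 + 142413)*(-144507 + 102637)) - 125968 = (-77256 + 117129*(-41870)) - 125968 = (-77256 - 4904191230) - 125968 = -4904268486 - 125968 = -4904394454)
-O = -1*(-4904394454) = 4904394454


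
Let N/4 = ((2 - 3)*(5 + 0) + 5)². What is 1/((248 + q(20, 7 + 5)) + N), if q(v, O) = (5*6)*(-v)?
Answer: -1/352 ≈ -0.0028409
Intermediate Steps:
q(v, O) = -30*v (q(v, O) = 30*(-v) = -30*v)
N = 0 (N = 4*((2 - 3)*(5 + 0) + 5)² = 4*(-1*5 + 5)² = 4*(-5 + 5)² = 4*0² = 4*0 = 0)
1/((248 + q(20, 7 + 5)) + N) = 1/((248 - 30*20) + 0) = 1/((248 - 600) + 0) = 1/(-352 + 0) = 1/(-352) = -1/352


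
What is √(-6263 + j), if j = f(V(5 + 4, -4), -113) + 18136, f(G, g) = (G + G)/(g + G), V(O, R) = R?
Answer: √18058937/39 ≈ 108.96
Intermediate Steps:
f(G, g) = 2*G/(G + g) (f(G, g) = (2*G)/(G + g) = 2*G/(G + g))
j = 2121920/117 (j = 2*(-4)/(-4 - 113) + 18136 = 2*(-4)/(-117) + 18136 = 2*(-4)*(-1/117) + 18136 = 8/117 + 18136 = 2121920/117 ≈ 18136.)
√(-6263 + j) = √(-6263 + 2121920/117) = √(1389149/117) = √18058937/39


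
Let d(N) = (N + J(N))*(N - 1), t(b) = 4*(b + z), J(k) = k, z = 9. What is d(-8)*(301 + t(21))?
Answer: 60624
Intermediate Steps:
t(b) = 36 + 4*b (t(b) = 4*(b + 9) = 4*(9 + b) = 36 + 4*b)
d(N) = 2*N*(-1 + N) (d(N) = (N + N)*(N - 1) = (2*N)*(-1 + N) = 2*N*(-1 + N))
d(-8)*(301 + t(21)) = (2*(-8)*(-1 - 8))*(301 + (36 + 4*21)) = (2*(-8)*(-9))*(301 + (36 + 84)) = 144*(301 + 120) = 144*421 = 60624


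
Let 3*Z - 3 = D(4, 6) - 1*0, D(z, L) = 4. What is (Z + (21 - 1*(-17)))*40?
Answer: 4840/3 ≈ 1613.3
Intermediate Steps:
Z = 7/3 (Z = 1 + (4 - 1*0)/3 = 1 + (4 + 0)/3 = 1 + (1/3)*4 = 1 + 4/3 = 7/3 ≈ 2.3333)
(Z + (21 - 1*(-17)))*40 = (7/3 + (21 - 1*(-17)))*40 = (7/3 + (21 + 17))*40 = (7/3 + 38)*40 = (121/3)*40 = 4840/3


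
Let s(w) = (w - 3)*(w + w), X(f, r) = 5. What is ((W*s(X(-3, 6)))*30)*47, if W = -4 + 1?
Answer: -84600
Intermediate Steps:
s(w) = 2*w*(-3 + w) (s(w) = (-3 + w)*(2*w) = 2*w*(-3 + w))
W = -3
((W*s(X(-3, 6)))*30)*47 = (-6*5*(-3 + 5)*30)*47 = (-6*5*2*30)*47 = (-3*20*30)*47 = -60*30*47 = -1800*47 = -84600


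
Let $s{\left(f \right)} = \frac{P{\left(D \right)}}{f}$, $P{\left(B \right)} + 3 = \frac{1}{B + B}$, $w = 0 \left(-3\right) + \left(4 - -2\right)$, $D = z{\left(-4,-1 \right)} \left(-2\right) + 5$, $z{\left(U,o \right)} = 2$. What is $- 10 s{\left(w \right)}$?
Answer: $\frac{25}{6} \approx 4.1667$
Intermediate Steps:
$D = 1$ ($D = 2 \left(-2\right) + 5 = -4 + 5 = 1$)
$w = 6$ ($w = 0 + \left(4 + 2\right) = 0 + 6 = 6$)
$P{\left(B \right)} = -3 + \frac{1}{2 B}$ ($P{\left(B \right)} = -3 + \frac{1}{B + B} = -3 + \frac{1}{2 B}$)
$s{\left(f \right)} = - \frac{5}{2 f}$ ($s{\left(f \right)} = \frac{-3 + \frac{1}{2 \cdot 1}}{f} = \frac{-3 + \frac{1}{2} \cdot 1}{f} = \frac{-3 + \frac{1}{2}}{f} = - \frac{5}{2 f}$)
$- 10 s{\left(w \right)} = - 10 \left(- \frac{5}{2 \cdot 6}\right) = - 10 \left(\left(- \frac{5}{2}\right) \frac{1}{6}\right) = \left(-10\right) \left(- \frac{5}{12}\right) = \frac{25}{6}$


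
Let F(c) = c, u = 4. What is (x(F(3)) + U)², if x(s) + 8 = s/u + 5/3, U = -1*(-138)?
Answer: 2524921/144 ≈ 17534.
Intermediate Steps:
U = 138
x(s) = -19/3 + s/4 (x(s) = -8 + (s/4 + 5/3) = -8 + (5/3 + s/4) = -19/3 + s/4)
(x(F(3)) + U)² = ((-19/3 + (¼)*3) + 138)² = ((-19/3 + ¾) + 138)² = (-67/12 + 138)² = (1589/12)² = 2524921/144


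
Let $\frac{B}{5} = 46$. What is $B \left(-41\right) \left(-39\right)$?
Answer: $367770$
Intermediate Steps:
$B = 230$ ($B = 5 \cdot 46 = 230$)
$B \left(-41\right) \left(-39\right) = 230 \left(-41\right) \left(-39\right) = \left(-9430\right) \left(-39\right) = 367770$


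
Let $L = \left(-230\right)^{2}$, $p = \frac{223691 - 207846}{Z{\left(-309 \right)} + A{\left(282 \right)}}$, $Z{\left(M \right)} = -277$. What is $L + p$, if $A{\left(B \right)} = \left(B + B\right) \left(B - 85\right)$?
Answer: $\frac{5862975745}{110831} \approx 52900.0$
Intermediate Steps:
$A{\left(B \right)} = 2 B \left(-85 + B\right)$
$p = \frac{15845}{110831}$ ($p = \frac{223691 - 207846}{-277 + 2 \cdot 282 \left(-85 + 282\right)} = \frac{15845}{-277 + 2 \cdot 282 \cdot 197} = \frac{15845}{-277 + 111108} = \frac{15845}{110831} \approx 0.14297$)
$L = 52900$
$L + p = 52900 + \frac{15845}{110831} = \frac{5862975745}{110831}$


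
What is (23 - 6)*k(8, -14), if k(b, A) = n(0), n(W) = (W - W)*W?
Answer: 0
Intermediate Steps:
n(W) = 0 (n(W) = 0*W = 0)
k(b, A) = 0
(23 - 6)*k(8, -14) = (23 - 6)*0 = 17*0 = 0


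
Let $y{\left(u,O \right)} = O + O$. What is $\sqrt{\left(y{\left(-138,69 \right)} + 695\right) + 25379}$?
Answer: $2 \sqrt{6553} \approx 161.9$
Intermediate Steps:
$y{\left(u,O \right)} = 2 O$
$\sqrt{\left(y{\left(-138,69 \right)} + 695\right) + 25379} = \sqrt{\left(2 \cdot 69 + 695\right) + 25379} = \sqrt{\left(138 + 695\right) + 25379} = \sqrt{833 + 25379} = \sqrt{26212} = 2 \sqrt{6553}$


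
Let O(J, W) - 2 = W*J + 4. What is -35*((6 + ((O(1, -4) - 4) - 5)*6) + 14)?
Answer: 770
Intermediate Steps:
O(J, W) = 6 + J*W (O(J, W) = 2 + (W*J + 4) = 2 + (J*W + 4) = 2 + (4 + J*W) = 6 + J*W)
-35*((6 + ((O(1, -4) - 4) - 5)*6) + 14) = -35*((6 + (((6 + 1*(-4)) - 4) - 5)*6) + 14) = -35*((6 + (((6 - 4) - 4) - 5)*6) + 14) = -35*((6 + ((2 - 4) - 5)*6) + 14) = -35*((6 + (-2 - 5)*6) + 14) = -35*((6 - 7*6) + 14) = -35*((6 - 42) + 14) = -35*(-36 + 14) = -35*(-22) = 770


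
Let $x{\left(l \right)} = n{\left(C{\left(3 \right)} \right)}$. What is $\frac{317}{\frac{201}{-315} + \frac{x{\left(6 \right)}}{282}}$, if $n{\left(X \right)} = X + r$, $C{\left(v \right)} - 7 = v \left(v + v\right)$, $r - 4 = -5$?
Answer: $- \frac{1564395}{2729} \approx -573.25$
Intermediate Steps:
$r = -1$ ($r = 4 - 5 = -1$)
$C{\left(v \right)} = 7 + 2 v^{2}$ ($C{\left(v \right)} = 7 + v \left(v + v\right) = 7 + v 2 v = 7 + 2 v^{2}$)
$n{\left(X \right)} = -1 + X$ ($n{\left(X \right)} = X - 1 = -1 + X$)
$x{\left(l \right)} = 24$ ($x{\left(l \right)} = -1 + \left(7 + 2 \cdot 3^{2}\right) = -1 + \left(7 + 2 \cdot 9\right) = -1 + \left(7 + 18\right) = -1 + 25 = 24$)
$\frac{317}{\frac{201}{-315} + \frac{x{\left(6 \right)}}{282}} = \frac{317}{\frac{201}{-315} + \frac{24}{282}} = \frac{317}{201 \left(- \frac{1}{315}\right) + 24 \cdot \frac{1}{282}} = \frac{317}{- \frac{67}{105} + \frac{4}{47}} = \frac{317}{- \frac{2729}{4935}} = 317 \left(- \frac{4935}{2729}\right) = - \frac{1564395}{2729}$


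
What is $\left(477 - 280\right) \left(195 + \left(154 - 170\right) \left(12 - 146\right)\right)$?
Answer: $460783$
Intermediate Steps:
$\left(477 - 280\right) \left(195 + \left(154 - 170\right) \left(12 - 146\right)\right) = \left(477 - 280\right) \left(195 - -2144\right) = 197 \left(195 + 2144\right) = 197 \cdot 2339 = 460783$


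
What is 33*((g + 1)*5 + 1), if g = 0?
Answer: 198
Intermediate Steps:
33*((g + 1)*5 + 1) = 33*((0 + 1)*5 + 1) = 33*(1*5 + 1) = 33*(5 + 1) = 33*6 = 198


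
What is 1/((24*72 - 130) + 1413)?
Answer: 1/3011 ≈ 0.00033212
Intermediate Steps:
1/((24*72 - 130) + 1413) = 1/((1728 - 130) + 1413) = 1/(1598 + 1413) = 1/3011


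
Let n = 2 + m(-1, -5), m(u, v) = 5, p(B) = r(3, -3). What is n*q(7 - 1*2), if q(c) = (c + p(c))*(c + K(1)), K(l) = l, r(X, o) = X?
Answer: 336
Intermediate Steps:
p(B) = 3
q(c) = (1 + c)*(3 + c) (q(c) = (c + 3)*(c + 1) = (3 + c)*(1 + c) = (1 + c)*(3 + c))
n = 7 (n = 2 + 5 = 7)
n*q(7 - 1*2) = 7*(3 + (7 - 1*2)**2 + 4*(7 - 1*2)) = 7*(3 + (7 - 2)**2 + 4*(7 - 2)) = 7*(3 + 5**2 + 4*5) = 7*(3 + 25 + 20) = 7*48 = 336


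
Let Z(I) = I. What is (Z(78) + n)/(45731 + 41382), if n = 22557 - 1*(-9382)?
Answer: 32017/87113 ≈ 0.36753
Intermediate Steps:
n = 31939 (n = 22557 + 9382 = 31939)
(Z(78) + n)/(45731 + 41382) = (78 + 31939)/(45731 + 41382) = 32017/87113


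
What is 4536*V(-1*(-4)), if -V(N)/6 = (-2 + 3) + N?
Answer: -136080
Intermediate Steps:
V(N) = -6 - 6*N (V(N) = -6*((-2 + 3) + N) = -6*(1 + N) = -6 - 6*N)
4536*V(-1*(-4)) = 4536*(-6 - (-6)*(-4)) = 4536*(-6 - 6*4) = 4536*(-6 - 24) = 4536*(-30) = -136080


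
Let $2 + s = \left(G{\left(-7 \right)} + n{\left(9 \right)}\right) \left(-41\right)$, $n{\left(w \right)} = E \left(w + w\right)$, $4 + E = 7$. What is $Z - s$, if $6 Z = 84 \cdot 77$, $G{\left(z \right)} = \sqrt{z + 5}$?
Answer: $3294 + 41 i \sqrt{2} \approx 3294.0 + 57.983 i$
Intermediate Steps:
$E = 3$ ($E = -4 + 7 = 3$)
$n{\left(w \right)} = 6 w$ ($n{\left(w \right)} = 3 \left(w + w\right) = 3 \cdot 2 w = 6 w$)
$G{\left(z \right)} = \sqrt{5 + z}$
$Z = 1078$ ($Z = \frac{84 \cdot 77}{6} = \frac{1}{6} \cdot 6468 = 1078$)
$s = -2216 - 41 i \sqrt{2}$ ($s = -2 + \left(\sqrt{5 - 7} + 6 \cdot 9\right) \left(-41\right) = -2 + \left(\sqrt{-2} + 54\right) \left(-41\right) = -2 + \left(i \sqrt{2} + 54\right) \left(-41\right) = -2 + \left(54 + i \sqrt{2}\right) \left(-41\right) = -2 - \left(2214 + 41 i \sqrt{2}\right) = -2216 - 41 i \sqrt{2} \approx -2216.0 - 57.983 i$)
$Z - s = 1078 - \left(-2216 - 41 i \sqrt{2}\right) = 1078 + \left(2216 + 41 i \sqrt{2}\right) = 3294 + 41 i \sqrt{2}$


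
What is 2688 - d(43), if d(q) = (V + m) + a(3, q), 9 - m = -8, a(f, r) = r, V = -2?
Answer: 2630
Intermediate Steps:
m = 17 (m = 9 - 1*(-8) = 9 + 8 = 17)
d(q) = 15 + q (d(q) = (-2 + 17) + q = 15 + q)
2688 - d(43) = 2688 - (15 + 43) = 2688 - 1*58 = 2688 - 58 = 2630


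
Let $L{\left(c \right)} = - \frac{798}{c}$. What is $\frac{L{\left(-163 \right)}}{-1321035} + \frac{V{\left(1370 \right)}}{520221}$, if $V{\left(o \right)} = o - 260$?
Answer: $\frac{26511080688}{12446501582645} \approx 0.00213$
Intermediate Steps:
$V{\left(o \right)} = -260 + o$
$\frac{L{\left(-163 \right)}}{-1321035} + \frac{V{\left(1370 \right)}}{520221} = \frac{\left(-798\right) \frac{1}{-163}}{-1321035} + \frac{-260 + 1370}{520221} = \left(-798\right) \left(- \frac{1}{163}\right) \left(- \frac{1}{1321035}\right) + 1110 \cdot \frac{1}{520221} = \frac{798}{163} \left(- \frac{1}{1321035}\right) + \frac{370}{173407} = - \frac{266}{71776235} + \frac{370}{173407} = \frac{26511080688}{12446501582645}$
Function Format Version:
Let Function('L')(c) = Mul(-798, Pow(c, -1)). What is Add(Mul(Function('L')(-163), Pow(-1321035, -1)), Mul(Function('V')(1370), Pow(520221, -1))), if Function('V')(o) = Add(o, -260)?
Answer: Rational(26511080688, 12446501582645) ≈ 0.0021300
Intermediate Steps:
Function('V')(o) = Add(-260, o)
Add(Mul(Function('L')(-163), Pow(-1321035, -1)), Mul(Function('V')(1370), Pow(520221, -1))) = Add(Mul(Mul(-798, Pow(-163, -1)), Pow(-1321035, -1)), Mul(Add(-260, 1370), Pow(520221, -1))) = Add(Mul(Mul(-798, Rational(-1, 163)), Rational(-1, 1321035)), Mul(1110, Rational(1, 520221))) = Add(Mul(Rational(798, 163), Rational(-1, 1321035)), Rational(370, 173407)) = Add(Rational(-266, 71776235), Rational(370, 173407)) = Rational(26511080688, 12446501582645)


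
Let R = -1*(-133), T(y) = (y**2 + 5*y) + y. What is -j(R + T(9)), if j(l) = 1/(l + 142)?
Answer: -1/410 ≈ -0.0024390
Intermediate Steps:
T(y) = y**2 + 6*y
R = 133
j(l) = 1/(142 + l)
-j(R + T(9)) = -1/(142 + (133 + 9*(6 + 9))) = -1/(142 + (133 + 9*15)) = -1/(142 + (133 + 135)) = -1/(142 + 268) = -1/410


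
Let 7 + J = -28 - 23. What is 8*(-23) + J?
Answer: -242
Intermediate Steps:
J = -58 (J = -7 + (-28 - 23) = -7 - 51 = -58)
8*(-23) + J = 8*(-23) - 58 = -184 - 58 = -242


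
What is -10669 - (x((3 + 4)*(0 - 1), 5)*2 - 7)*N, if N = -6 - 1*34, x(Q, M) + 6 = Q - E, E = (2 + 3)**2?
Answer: -13989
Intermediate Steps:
E = 25 (E = 5**2 = 25)
x(Q, M) = -31 + Q (x(Q, M) = -6 + (Q - 1*25) = -6 + (Q - 25) = -6 + (-25 + Q) = -31 + Q)
N = -40 (N = -6 - 34 = -40)
-10669 - (x((3 + 4)*(0 - 1), 5)*2 - 7)*N = -10669 - ((-31 + (3 + 4)*(0 - 1))*2 - 7)*(-40) = -10669 - ((-31 + 7*(-1))*2 - 7)*(-40) = -10669 - ((-31 - 7)*2 - 7)*(-40) = -10669 - (-38*2 - 7)*(-40) = -10669 - (-76 - 7)*(-40) = -10669 - (-83)*(-40) = -10669 - 1*3320 = -10669 - 3320 = -13989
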